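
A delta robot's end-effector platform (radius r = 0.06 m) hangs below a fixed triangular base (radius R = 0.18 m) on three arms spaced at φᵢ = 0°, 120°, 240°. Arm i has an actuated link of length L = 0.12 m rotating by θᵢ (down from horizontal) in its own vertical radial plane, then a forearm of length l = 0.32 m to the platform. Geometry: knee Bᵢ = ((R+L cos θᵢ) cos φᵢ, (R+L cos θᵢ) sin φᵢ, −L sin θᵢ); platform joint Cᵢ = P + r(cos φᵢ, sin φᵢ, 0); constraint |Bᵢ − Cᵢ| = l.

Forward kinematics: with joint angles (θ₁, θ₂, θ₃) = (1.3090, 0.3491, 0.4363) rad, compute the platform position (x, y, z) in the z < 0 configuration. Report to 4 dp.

(-0.1136, 0.0078, -0.2957)

φ1=0.0°: virtual centre (0.1511, 0.0000, -0.1159), radius l
S2 = (0.2328·cos120.0°, 0.2328·sin120.0°, -0.0410) = (-0.1164, 0.2016, -0.0410)
arm 3 at φ=240.0°: (R−r)+L cos θ3 = 0.2288;  S3 = (-0.1144, -0.1981, -0.0507)
subtract pairs → two planes through P
[-0.5349 0.4032 0.1497]·P = 0.0196;  [-0.5309 -0.3962 0.1304]·P = 0.0186
Cramer: x(z) = -0.0359+0.2627z;  y(z) = 0.0010-0.0229z
sphere 1 gives Az²+Bz+C=0 with A=1.0695, B=0.1336, C=-0.0540;  B²−4AC=0.2489;  roots -0.2957, 0.1708;  negative root z = -0.2957
x = -0.1136, y = 0.0078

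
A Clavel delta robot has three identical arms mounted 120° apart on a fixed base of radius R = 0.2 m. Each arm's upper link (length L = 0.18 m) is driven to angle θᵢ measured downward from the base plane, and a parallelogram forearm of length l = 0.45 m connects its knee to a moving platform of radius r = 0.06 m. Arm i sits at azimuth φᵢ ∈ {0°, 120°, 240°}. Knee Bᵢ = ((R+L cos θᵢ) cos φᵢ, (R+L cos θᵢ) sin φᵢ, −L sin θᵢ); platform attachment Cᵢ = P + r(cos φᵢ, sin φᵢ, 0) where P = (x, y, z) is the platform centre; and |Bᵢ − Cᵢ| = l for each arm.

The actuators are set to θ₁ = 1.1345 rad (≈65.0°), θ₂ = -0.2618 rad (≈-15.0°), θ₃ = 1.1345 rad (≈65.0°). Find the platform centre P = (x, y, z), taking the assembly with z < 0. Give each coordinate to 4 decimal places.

arm 1 at φ=0.0°: (R−r)+L cos θ1 = 0.2161;  O1 = (0.2161, 0.0000, -0.1631)
arm 2 at φ=120.0°: (R−r)+L cos θ2 = 0.3139;  O2 = (-0.1569, 0.2718, 0.0466)
O3 = (0.2161·cos240.0°, 0.2161·sin240.0°, -0.1631) = (-0.1080, -0.1871, -0.1631)
subtract pairs → two planes through P
[-0.7460 0.5436 0.4195]·P = 0.0274;  [-0.6482 -0.3742 0.0000]·P = 0.0000
Cramer: x(z) = -0.0162+0.2485z;  y(z) = 0.0281-0.4305z
sphere 1 gives Az²+Bz+C=0 with A=1.2471, B=0.1866, C=-0.1211;  B²−4AC=0.6391;  roots -0.3953, 0.2457;  negative root z = -0.3953
x = -0.1145, y = 0.1983

(-0.1145, 0.1983, -0.3953)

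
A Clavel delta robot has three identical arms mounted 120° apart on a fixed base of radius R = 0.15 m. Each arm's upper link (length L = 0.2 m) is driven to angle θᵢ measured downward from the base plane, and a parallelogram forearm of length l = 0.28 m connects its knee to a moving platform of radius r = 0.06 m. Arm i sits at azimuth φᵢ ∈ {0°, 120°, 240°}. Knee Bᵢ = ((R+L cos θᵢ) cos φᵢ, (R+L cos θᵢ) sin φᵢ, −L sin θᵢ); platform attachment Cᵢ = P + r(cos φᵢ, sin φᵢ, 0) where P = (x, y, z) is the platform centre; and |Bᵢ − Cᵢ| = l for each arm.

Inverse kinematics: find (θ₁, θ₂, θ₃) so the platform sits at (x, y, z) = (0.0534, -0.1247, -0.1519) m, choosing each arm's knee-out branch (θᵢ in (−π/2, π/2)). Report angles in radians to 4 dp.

θ₁ = 0.2615, θ₂ = 1.3089, θ₃ = 0.0004

arm 1 (φ=0.0°): x'=0.0534, y'=-0.1247
  e−x'=0.0366;  (l²−L²−(e−x')²−y'²−z²)/2L = -0.0039
  θ1 = atan2(B,A) + arccos(C/0.1562) = 0.2615
arm 2 (φ=120.0°): x'=-0.1347, y'=0.0161
  e−x'=0.2247;  (l²−L²−(e−x')²−y'²−z²)/2L = -0.0886
  √(A²+B²)=0.2712;  θ2 = -0.5945+1.9034 ≈ 1.3089
φ3=240.0° → target in arm frame (0.0813, 0.1086)
  A cos θ + B sin θ = C:  0.0087·cos θ + -0.1519·sin θ = 0.0086
  θ3 = atan2(B,A) + arccos(C/0.1521) = 0.0004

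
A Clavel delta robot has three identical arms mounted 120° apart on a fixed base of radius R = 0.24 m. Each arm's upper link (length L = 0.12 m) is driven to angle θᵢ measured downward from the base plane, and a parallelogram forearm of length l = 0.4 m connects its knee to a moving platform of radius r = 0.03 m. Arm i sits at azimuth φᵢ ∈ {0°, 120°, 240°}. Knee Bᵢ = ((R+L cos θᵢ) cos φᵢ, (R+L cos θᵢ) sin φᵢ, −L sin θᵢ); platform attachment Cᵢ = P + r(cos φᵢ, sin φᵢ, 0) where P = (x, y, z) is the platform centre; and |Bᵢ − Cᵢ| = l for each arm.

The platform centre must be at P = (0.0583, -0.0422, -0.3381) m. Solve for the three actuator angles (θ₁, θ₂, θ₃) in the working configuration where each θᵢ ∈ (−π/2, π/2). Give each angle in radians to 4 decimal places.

θ₁ = 0.3487, θ₂ = 1.1345, θ₃ = 0.6979

φ1=0.0° → target in arm frame (0.0583, -0.0422)
  e−x'=0.1517;  (l²−L²−(e−x')²−y'²−z²)/2L = 0.0271
  θ1 = atan2(B,A) + arccos(C/0.3706) = 0.3487
arm 2 (φ=120.0°): x'=-0.0657, y'=-0.0294
  A cos θ + B sin θ = C:  0.2757·cos θ + -0.3381·sin θ = -0.1899
  √(A²+B²)=0.4363;  θ2 = -0.8867+2.0212 ≈ 1.1345
arm 3 (φ=240.0°): x'=0.0074, y'=0.0716
  e−x'=0.2026;  (l²−L²−(e−x')²−y'²−z²)/2L = -0.0620
  √(A²+B²)=0.3942;  θ3 = -1.0309+1.7288 ≈ 0.6979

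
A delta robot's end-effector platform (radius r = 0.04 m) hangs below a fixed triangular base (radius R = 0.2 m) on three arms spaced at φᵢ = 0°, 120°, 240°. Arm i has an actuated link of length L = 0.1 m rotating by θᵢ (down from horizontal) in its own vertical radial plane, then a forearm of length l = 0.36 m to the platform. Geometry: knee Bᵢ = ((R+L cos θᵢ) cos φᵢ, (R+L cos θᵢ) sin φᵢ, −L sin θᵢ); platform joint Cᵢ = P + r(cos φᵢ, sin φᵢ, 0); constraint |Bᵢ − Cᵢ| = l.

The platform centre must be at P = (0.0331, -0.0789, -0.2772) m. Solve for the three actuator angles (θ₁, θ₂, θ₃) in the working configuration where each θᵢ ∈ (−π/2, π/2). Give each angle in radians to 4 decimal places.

θ₁ = 0.0876, θ₂ = 0.9599, θ₃ = -0.0875

rotate P by −φ1: (0.0331, -0.0789, -0.2772)
  A cos θ + B sin θ = C:  0.1269·cos θ + -0.2772·sin θ = 0.1022
  √(A²+B²)=0.3049;  θ1 = -1.1415+1.2291 ≈ 0.0876
rotate P by −φ2: (-0.0849, 0.0108, -0.2772)
  e−x'=0.2449;  (l²−L²−(e−x')²−y'²−z²)/2L = -0.0866
  √(A²+B²)=0.3699;  θ2 = -0.8472+1.8072 ≈ 0.9599
rotate P by −φ3: (0.0518, 0.0681, -0.2772)
  e−x'=0.1082;  (l²−L²−(e−x')²−y'²−z²)/2L = 0.1320
  θ3 = atan2(B,A) + arccos(C/0.2976) = -0.0875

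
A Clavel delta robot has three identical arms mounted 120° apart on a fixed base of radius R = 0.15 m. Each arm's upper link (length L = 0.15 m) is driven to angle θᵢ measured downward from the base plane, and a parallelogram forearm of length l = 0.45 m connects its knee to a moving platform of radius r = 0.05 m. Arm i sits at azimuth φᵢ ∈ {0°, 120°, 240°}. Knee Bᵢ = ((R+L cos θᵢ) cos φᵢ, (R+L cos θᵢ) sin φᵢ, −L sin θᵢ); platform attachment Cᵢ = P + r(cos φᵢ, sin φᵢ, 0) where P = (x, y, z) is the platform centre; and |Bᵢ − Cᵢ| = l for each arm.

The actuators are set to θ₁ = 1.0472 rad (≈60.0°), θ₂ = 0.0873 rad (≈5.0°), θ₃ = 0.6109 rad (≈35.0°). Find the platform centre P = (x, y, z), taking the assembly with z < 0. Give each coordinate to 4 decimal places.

(-0.1389, 0.0808, -0.4421)

φ1=0.0°: virtual centre (0.1750, 0.0000, -0.1299), radius l
arm 2 at φ=120.0°: ρ2 = 0.2494;  S2 = (-0.1247, 0.2160, -0.0131)
arm 3 at φ=240.0°: ρ3 = 0.2229;  S3 = (-0.1114, -0.1930, -0.0860)
subtract pairs → two planes through P
linear system: -0.5994x+0.4320y = 0.0149−0.2337z; -0.5729x+-0.3860y = 0.0096−0.0877z
Cramer: x(z) = -0.0206+0.2675z;  y(z) = 0.0058-0.1697z
into |P−S₁|² = l²: 1.1003z² + 0.1532z + -0.1473 = 0;  Δ = 0.6719;  z = -0.4421 or 0.3029 → z<0 root = -0.4421
x = -0.1389, y = 0.0808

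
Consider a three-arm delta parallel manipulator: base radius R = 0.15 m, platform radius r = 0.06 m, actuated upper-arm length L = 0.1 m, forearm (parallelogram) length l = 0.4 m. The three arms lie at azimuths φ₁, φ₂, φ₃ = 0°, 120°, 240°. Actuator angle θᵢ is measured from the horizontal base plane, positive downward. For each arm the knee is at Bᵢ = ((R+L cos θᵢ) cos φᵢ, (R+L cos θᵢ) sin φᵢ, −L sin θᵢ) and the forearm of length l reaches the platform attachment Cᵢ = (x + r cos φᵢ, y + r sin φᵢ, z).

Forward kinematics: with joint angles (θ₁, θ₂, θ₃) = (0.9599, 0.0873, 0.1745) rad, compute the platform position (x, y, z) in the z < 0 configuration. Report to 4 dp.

(-0.1228, 0.0100, -0.3768)

centre 1 = (0.1474·cos0.0°, 0.1474·sin0.0°, -0.0819) = (0.1474, 0.0000, -0.0819)
centre 2 = (0.1896·cos120.0°, 0.1896·sin120.0°, -0.0087) = (-0.0948, 0.1642, -0.0087)
arm 3 at φ=240.0°: e+L cos θ3 = 0.1885;  centre 3 = (-0.0942, -0.1632, -0.0174)
|centre ₂|²−|centre ₁|² = 0.0076;  |centre ₃|²−|centre ₁|² = 0.0074
[-0.4843 0.3284 0.1464]·P = 0.0076;  [-0.4832 -0.3265 0.1291]·P = 0.0074
Cramer: x(z) = -0.0155+0.2847z;  y(z) = 0.0003-0.0259z
sphere 1 gives Az²+Bz+C=0 with A=1.0817, B=0.0711, C=-0.1268;  B²−4AC=0.5535;  roots -0.3768, 0.3110;  negative root z = -0.3768
x = -0.1228, y = 0.0100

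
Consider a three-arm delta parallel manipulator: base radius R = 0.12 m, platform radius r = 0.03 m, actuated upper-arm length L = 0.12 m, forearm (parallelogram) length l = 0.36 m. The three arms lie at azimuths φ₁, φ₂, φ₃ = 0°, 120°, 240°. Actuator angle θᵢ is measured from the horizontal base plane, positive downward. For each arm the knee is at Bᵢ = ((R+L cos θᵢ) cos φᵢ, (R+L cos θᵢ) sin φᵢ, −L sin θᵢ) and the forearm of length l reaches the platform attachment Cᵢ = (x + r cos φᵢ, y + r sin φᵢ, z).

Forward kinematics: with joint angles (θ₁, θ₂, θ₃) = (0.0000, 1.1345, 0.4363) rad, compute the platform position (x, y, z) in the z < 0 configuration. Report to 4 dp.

(0.1103, -0.0944, -0.3328)

arm 1 at φ=0.0°: e+L cos θ1 = 0.2100;  O1 = (0.2100, 0.0000, 0.0000)
φ2=120.0°: virtual centre (-0.0704, 0.1219, -0.1088), radius l
O3 = (0.1988·cos240.0°, 0.1988·sin240.0°, -0.0507) = (-0.0994, -0.1721, -0.0507)
subtract pairs → two planes through P
[-0.5607 0.2437 -0.2175]·P = -0.0125;  [-0.6188 -0.3443 -0.1014]·P = -0.0020
det = 0.3438;  x = 0.0139+-0.2897z,  y = -0.0191+0.2260z
quadratic in z: (1.1350)z²+(0.1049)z+(-0.0908)=0, √Δ=0.6505 → z ∈ {-0.3328, 0.2403}; z = -0.3328 (taking z<0)
x = 0.1103, y = -0.0944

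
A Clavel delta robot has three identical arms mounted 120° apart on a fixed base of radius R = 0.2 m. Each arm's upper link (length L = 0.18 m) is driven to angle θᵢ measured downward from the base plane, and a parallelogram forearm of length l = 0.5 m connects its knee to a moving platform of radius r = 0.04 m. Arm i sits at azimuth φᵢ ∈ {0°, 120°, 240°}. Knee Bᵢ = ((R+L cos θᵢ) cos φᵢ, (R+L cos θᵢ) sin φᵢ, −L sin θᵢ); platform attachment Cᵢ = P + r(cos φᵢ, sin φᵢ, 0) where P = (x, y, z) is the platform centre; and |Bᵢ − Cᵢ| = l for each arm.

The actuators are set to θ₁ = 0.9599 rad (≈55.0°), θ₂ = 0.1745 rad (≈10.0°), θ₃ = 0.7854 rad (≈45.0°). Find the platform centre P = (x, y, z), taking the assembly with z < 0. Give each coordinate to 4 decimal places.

arm 1 at φ=0.0°: (R−r)+L cos θ1 = 0.2632;  centre 1 = (0.2632, 0.0000, -0.1474)
arm 2 at φ=120.0°: (R−r)+L cos θ2 = 0.3373;  centre 2 = (-0.1686, 0.2921, -0.0313)
φ3=240.0°: virtual centre (-0.1436, -0.2488, -0.1273), radius l
eliminate P² terms by subtracting sphere 1 from 2 and 3
linear system: -0.8638x+0.5842y = 0.0237−0.2324z; -0.8138x+-0.4976y = 0.0077−0.0403z
Cramer: x(z) = -0.0180+0.1538z;  y(z) = 0.0140-0.1704z
into |P−centre ₁|² = l²: 1.0527z² + 0.2036z + -0.1490 = 0;  Δ = 0.6688;  z = -0.4851 or 0.2917 → z<0 root = -0.4851
x = -0.0926, y = 0.0966

(-0.0926, 0.0966, -0.4851)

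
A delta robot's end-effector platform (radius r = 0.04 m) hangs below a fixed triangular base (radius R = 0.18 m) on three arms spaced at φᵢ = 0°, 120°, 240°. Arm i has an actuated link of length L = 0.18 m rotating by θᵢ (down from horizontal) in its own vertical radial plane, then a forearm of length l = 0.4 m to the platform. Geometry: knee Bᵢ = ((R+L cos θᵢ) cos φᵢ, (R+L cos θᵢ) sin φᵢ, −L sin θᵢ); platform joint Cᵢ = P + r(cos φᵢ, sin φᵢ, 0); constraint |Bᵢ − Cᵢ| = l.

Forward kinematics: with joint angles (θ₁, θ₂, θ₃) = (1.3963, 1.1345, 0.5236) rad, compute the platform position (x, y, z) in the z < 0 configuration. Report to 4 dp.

O1 = (0.1713·cos0.0°, 0.1713·sin0.0°, -0.1773) = (0.1713, 0.0000, -0.1773)
O2 = (0.2161·cos120.0°, 0.2161·sin120.0°, -0.1631) = (-0.1080, 0.1871, -0.1631)
φ3=240.0°: virtual centre (-0.1479, -0.2562, -0.0900), radius l
subtract pairs → two planes through P
linear system: -0.5586x+0.3742y = 0.0125−0.0283z; -0.6384x+-0.5125y = 0.0349−0.1745z
det = 0.5252;  x = -0.0371+0.1519z,  y = -0.0219+0.1513z
sphere 1 gives Az²+Bz+C=0 with A=1.0460, B=0.2846, C=-0.0847;  B²−4AC=0.4353;  roots -0.4514, 0.1793;  negative root z = -0.4514
x = -0.1057, y = -0.0902

(-0.1057, -0.0902, -0.4514)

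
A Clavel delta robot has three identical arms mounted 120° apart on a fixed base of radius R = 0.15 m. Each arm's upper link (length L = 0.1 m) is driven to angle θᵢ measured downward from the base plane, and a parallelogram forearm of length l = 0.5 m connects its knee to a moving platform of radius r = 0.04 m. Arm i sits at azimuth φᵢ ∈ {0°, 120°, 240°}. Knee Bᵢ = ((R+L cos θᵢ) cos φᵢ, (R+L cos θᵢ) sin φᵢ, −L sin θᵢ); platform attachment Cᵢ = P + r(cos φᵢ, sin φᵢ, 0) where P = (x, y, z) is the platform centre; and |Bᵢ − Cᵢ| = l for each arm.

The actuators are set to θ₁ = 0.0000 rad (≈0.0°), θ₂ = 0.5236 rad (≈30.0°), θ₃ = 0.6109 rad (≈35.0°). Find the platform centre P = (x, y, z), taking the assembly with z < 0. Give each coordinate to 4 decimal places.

(0.0906, 0.0128, -0.4854)

φ1=0.0°: virtual centre (0.2100, 0.0000, 0.0000), radius l
O2 = (0.1966·cos120.0°, 0.1966·sin120.0°, -0.0500) = (-0.0983, 0.1703, -0.0500)
arm 3 at φ=240.0°: e+L cos θ3 = 0.1919;  O3 = (-0.0960, -0.1662, -0.0574)
subtract pairs → two planes through P
linear system: -0.6166x+0.3405y = -0.0029−-0.1000z; -0.6119x+-0.3324y = -0.0040−-0.1147z
Cramer: x(z) = 0.0056-0.1749z;  y(z) = 0.0016-0.0231z
into |P−O₁|² = l²: 1.0311z² + 0.0714z + -0.2082 = 0;  Δ = 0.8640;  z = -0.4854 or 0.4161 → z<0 root = -0.4854
x = 0.0906, y = 0.0128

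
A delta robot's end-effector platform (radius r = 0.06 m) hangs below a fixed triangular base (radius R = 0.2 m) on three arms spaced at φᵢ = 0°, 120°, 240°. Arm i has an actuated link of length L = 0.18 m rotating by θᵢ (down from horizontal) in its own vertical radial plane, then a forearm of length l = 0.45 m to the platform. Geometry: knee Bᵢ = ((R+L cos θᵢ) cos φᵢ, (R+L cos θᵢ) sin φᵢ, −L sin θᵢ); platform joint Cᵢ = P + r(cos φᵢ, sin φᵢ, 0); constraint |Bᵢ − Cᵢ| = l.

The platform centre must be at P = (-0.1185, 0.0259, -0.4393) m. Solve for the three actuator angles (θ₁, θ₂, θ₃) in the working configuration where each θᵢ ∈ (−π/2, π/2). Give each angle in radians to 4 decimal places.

θ₁ = 1.0469, θ₂ = 0.3488, θ₃ = 0.5235

φ1=0.0° → target in arm frame (-0.1185, 0.0259)
  A=0.2585, B=-0.4393, C=(l²−L²−A²−y'²−z²)/(2L)=-0.2510
  θ1 = atan2(B,A) + arccos(C/0.5097) = 1.0469
φ2=120.0° → target in arm frame (0.0817, 0.0897)
  e−x'=0.0583;  (l²−L²−(e−x')²−y'²−z²)/2L = -0.0954
  θ2 = atan2(B,A) + arccos(C/0.4432) = 0.3488
φ3=240.0° → target in arm frame (0.0368, -0.1156)
  A cos θ + B sin θ = C:  0.1032·cos θ + -0.4393·sin θ = -0.1302
  θ3 = atan2(B,A) + arccos(C/0.4513) = 0.5235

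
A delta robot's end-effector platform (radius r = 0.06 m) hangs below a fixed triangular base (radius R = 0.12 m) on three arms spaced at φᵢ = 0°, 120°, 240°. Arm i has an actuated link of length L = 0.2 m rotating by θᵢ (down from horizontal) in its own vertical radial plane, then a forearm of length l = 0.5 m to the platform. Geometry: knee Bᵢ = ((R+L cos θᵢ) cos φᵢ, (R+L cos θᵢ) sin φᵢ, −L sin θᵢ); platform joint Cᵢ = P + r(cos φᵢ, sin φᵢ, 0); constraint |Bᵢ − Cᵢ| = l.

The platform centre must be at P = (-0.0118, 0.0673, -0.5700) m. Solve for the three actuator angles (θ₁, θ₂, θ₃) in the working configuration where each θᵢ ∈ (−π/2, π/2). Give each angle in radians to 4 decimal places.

φ1=0.0° → target in arm frame (-0.0118, 0.0673)
  e−x'=0.0718;  (l²−L²−(e−x')²−y'²−z²)/2L = -0.3115
  √(A²+B²)=0.5745;  θ1 = -1.4455+2.1438 ≈ 0.6983
rotate P by −φ2: (0.0642, -0.0234, -0.5700)
  A cos θ + B sin θ = C:  -0.0042·cos θ + -0.5700·sin θ = -0.2887
  √(A²+B²)=0.5700;  θ2 = -1.5781+2.1018 ≈ 0.5237
φ3=240.0° → target in arm frame (-0.0524, -0.0439)
  A cos θ + B sin θ = C:  0.1124·cos θ + -0.5700·sin θ = -0.3236
  √(A²+B²)=0.5810;  θ3 = -1.3761+2.1616 ≈ 0.7855

θ₁ = 0.6983, θ₂ = 0.5237, θ₃ = 0.7855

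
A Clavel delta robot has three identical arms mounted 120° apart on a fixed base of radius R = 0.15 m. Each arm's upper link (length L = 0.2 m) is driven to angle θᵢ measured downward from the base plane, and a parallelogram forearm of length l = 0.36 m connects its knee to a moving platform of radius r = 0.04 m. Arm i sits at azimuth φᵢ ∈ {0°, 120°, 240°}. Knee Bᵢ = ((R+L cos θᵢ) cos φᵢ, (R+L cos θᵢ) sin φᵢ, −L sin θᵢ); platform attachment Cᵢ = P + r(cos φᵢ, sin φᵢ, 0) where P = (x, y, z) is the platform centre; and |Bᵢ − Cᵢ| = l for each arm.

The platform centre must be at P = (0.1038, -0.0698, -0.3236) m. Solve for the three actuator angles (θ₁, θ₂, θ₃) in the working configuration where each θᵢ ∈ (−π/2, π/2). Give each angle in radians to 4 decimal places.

φ1=0.0° → target in arm frame (0.1038, -0.0698)
  e−x'=0.0062;  (l²−L²−(e−x')²−y'²−z²)/2L = -0.0501
  √(A²+B²)=0.3237;  θ1 = -1.5516+1.7261 ≈ 0.1745
rotate P by −φ2: (-0.1123, -0.0550, -0.3236)
  e−x'=0.2223;  (l²−L²−(e−x')²−y'²−z²)/2L = -0.1690
  θ2 = atan2(B,A) + arccos(C/0.3926) = 1.0469
arm 3 (φ=240.0°): x'=0.0085, y'=0.1248
  A=0.1015, B=-0.3236, C=(l²−L²−A²−y'²−z²)/(2L)=-0.1025
  θ3 = atan2(B,A) + arccos(C/0.3391) = 0.6107

θ₁ = 0.1745, θ₂ = 1.0469, θ₃ = 0.6107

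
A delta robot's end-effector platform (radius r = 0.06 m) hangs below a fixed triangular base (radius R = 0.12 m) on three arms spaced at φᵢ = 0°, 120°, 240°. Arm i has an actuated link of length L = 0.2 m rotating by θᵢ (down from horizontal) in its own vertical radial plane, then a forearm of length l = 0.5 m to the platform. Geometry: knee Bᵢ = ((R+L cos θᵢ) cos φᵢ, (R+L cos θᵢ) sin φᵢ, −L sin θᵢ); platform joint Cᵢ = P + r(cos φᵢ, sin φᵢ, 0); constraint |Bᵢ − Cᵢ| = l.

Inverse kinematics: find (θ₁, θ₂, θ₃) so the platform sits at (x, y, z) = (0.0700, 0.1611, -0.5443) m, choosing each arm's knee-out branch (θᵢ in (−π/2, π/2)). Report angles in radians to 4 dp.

θ₁ = 0.5236, θ₂ = 0.4365, θ₃ = 1.0473

arm 1 (φ=0.0°): x'=0.0700, y'=0.1611
  A cos θ + B sin θ = C:  -0.0100·cos θ + -0.5443·sin θ = -0.2808
  θ1 = atan2(B,A) + arccos(C/0.5444) = 0.5236
φ2=120.0° → target in arm frame (0.1045, -0.1412)
  A=-0.0445, B=-0.5443, C=(l²−L²−A²−y'²−z²)/(2L)=-0.2704
  γ=atan2(-0.5443,-0.0445)=-1.6524;  ψ=arccos(-0.4952)=2.0889;  θ2=γ+ψ≈0.4365
arm 3 (φ=240.0°): x'=-0.1745, y'=-0.0199
  A=0.2345, B=-0.5443, C=(l²−L²−A²−y'²−z²)/(2L)=-0.3541
  γ=atan2(-0.5443,0.2345)=-1.1640;  ψ=arccos(-0.5975)=2.2112;  θ3=γ+ψ≈1.0473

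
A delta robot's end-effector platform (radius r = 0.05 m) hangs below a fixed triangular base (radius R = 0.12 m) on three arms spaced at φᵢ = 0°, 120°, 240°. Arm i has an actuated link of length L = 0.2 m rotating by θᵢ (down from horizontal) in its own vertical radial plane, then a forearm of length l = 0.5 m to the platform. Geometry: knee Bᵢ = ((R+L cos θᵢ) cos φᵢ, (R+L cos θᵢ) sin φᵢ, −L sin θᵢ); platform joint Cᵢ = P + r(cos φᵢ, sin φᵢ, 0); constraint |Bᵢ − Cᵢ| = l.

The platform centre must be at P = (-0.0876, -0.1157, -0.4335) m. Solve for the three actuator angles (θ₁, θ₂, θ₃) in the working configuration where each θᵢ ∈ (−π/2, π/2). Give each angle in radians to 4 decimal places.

θ₁ = 0.4363, θ₂ = 0.3490, θ₃ = -0.2617

rotate P by −φ1: (-0.0876, -0.1157, -0.4335)
  A cos θ + B sin θ = C:  0.1576·cos θ + -0.4335·sin θ = -0.0404
  θ1 = atan2(B,A) + arccos(C/0.4613) = 0.4363
rotate P by −φ2: (-0.0564, 0.1337, -0.4335)
  e−x'=0.1264;  (l²−L²−(e−x')²−y'²−z²)/2L = -0.0294
  √(A²+B²)=0.4516;  θ2 = -1.2871+1.6361 ≈ 0.3490
rotate P by −φ3: (0.1440, -0.0180, -0.4335)
  e−x'=-0.0740;  (l²−L²−(e−x')²−y'²−z²)/2L = 0.0407
  θ3 = atan2(B,A) + arccos(C/0.4398) = -0.2617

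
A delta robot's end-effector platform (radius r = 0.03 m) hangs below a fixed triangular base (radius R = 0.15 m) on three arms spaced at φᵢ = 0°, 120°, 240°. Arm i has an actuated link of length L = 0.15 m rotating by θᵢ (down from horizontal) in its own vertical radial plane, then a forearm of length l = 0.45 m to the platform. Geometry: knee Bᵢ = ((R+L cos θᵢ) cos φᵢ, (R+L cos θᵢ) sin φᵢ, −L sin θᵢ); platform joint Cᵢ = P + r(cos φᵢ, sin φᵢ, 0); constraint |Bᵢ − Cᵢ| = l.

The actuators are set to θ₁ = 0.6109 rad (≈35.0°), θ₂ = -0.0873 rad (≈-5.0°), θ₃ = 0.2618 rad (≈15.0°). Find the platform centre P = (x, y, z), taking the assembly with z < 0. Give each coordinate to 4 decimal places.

(-0.0838, 0.0448, -0.3923)

φ1=0.0°: virtual centre (0.2429, 0.0000, -0.0860), radius l
S2 = (0.2694·cos120.0°, 0.2694·sin120.0°, 0.0131) = (-0.1347, 0.2333, 0.0131)
φ3=240.0°: virtual centre (-0.1324, -0.2294, -0.0388), radius l
eliminate P² terms by subtracting sphere 1 from 2 and 3
plane₁₂: -0.7552x+0.4667y+0.1982z = 0.0064
det = 0.6968;  x = -0.0077+0.1938z,  y = 0.0011+-0.1112z
quadratic in z: (1.0499)z²+(0.0747)z+(-0.1323)=0, √Δ=0.7491 → z ∈ {-0.3923, 0.3212}; z = -0.3923 (taking z<0)
x = -0.0838, y = 0.0448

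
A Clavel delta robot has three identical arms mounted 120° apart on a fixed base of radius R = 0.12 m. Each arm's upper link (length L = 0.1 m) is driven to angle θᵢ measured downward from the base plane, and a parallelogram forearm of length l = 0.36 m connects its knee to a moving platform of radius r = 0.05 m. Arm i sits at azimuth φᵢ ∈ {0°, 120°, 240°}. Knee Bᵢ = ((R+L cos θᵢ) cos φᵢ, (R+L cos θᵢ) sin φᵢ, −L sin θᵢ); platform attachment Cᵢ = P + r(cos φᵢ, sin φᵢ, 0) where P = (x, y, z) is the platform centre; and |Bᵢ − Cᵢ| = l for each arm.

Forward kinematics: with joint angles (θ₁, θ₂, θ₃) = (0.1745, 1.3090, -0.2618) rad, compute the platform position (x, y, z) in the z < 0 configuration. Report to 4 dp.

(0.0595, -0.1932, -0.3009)

arm 1 at φ=0.0°: ρ1 = 0.1685;  O1 = (0.1685, 0.0000, -0.0174)
φ2=120.0°: virtual centre (-0.0479, 0.0830, -0.0966), radius l
φ3=240.0°: virtual centre (-0.0833, -0.1443, 0.0259), radius l
subtract pairs → two planes through P
[-0.4328 0.1661 -0.1585]·P = -0.0102;  [-0.5036 -0.2885 0.0865]·P = -0.0003
Cramer: x(z) = 0.0143-0.1504z;  y(z) = -0.0240+0.5622z
quadratic in z: (1.3387)z²+(0.0541)z+(-0.1049)=0, √Δ=0.7516 → z ∈ {-0.3009, 0.2605}; z = -0.3009 (taking z<0)
x = 0.0595, y = -0.1932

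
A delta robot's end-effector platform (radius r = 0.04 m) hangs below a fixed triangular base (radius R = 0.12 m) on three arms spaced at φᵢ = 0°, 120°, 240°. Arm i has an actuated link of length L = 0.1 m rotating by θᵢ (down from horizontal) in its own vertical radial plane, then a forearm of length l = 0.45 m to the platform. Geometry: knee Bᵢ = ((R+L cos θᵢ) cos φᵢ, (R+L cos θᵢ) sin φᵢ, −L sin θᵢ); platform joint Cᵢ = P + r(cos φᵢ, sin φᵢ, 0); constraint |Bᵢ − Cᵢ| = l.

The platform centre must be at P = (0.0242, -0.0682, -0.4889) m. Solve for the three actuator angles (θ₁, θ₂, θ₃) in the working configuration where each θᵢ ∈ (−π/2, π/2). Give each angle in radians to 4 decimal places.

θ₁ = 0.6980, θ₂ = 1.0470, θ₃ = 0.6106

arm 1 (φ=0.0°): x'=0.0242, y'=-0.0682
  A cos θ + B sin θ = C:  0.0558·cos θ + -0.4889·sin θ = -0.2714
  θ1 = atan2(B,A) + arccos(C/0.4921) = 0.6980
φ2=120.0° → target in arm frame (-0.0712, 0.0131)
  A=0.1512, B=-0.4889, C=(l²−L²−A²−y'²−z²)/(2L)=-0.3477
  θ2 = atan2(B,A) + arccos(C/0.5117) = 1.0470
φ3=240.0° → target in arm frame (0.0470, 0.0551)
  e−x'=0.0330;  (l²−L²−(e−x')²−y'²−z²)/2L = -0.2532
  γ=atan2(-0.4889,0.0330)=-1.5033;  ψ=arccos(-0.5168)=2.1139;  θ3=γ+ψ≈0.6106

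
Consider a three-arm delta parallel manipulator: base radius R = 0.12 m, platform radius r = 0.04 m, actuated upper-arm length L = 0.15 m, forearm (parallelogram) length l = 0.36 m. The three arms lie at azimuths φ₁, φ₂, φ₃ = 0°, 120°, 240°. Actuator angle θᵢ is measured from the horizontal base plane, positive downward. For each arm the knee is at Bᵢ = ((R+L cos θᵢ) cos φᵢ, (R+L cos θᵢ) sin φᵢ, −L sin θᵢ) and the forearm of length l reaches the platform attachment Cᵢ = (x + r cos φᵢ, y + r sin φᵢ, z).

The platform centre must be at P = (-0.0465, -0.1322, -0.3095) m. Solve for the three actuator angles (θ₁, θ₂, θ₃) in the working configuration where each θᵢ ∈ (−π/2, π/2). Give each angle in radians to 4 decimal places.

φ1=0.0° → target in arm frame (-0.0465, -0.1322)
  A cos θ + B sin θ = C:  0.1265·cos θ + -0.3095·sin θ = -0.0739
  γ=atan2(-0.3095,0.1265)=-1.1828;  ψ=arccos(-0.2210)=1.7937;  θ1=γ+ψ≈0.6109
φ2=120.0° → target in arm frame (-0.0912, 0.1064)
  A=0.1712, B=-0.3095, C=(l²−L²−A²−y'²−z²)/(2L)=-0.0978
  √(A²+B²)=0.3537;  θ2 = -1.0654+1.8508 ≈ 0.7854
φ3=240.0° → target in arm frame (0.1377, 0.0258)
  A=-0.0577, B=-0.3095, C=(l²−L²−A²−y'²−z²)/(2L)=0.0244
  θ3 = atan2(B,A) + arccos(C/0.3148) = -0.2619

θ₁ = 0.6109, θ₂ = 0.7854, θ₃ = -0.2619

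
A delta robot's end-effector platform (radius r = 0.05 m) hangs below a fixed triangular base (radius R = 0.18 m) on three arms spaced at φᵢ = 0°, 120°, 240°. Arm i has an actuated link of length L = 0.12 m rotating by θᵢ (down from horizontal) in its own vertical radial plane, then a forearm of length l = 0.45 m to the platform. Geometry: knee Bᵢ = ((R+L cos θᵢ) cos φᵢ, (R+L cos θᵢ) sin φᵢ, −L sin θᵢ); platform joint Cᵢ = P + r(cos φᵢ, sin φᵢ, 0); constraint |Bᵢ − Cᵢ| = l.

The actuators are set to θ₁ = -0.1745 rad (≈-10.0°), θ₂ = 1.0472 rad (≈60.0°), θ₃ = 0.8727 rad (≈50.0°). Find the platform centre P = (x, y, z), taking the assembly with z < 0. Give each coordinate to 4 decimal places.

(0.1627, -0.0252, -0.4203)

φ1=0.0°: virtual centre (0.2482, 0.0000, 0.0208), radius l
centre 2 = (0.1900·cos120.0°, 0.1900·sin120.0°, -0.1039) = (-0.0950, 0.1645, -0.1039)
arm 3 at φ=240.0°: (R−r)+L cos θ3 = 0.2071;  centre 3 = (-0.1036, -0.1794, -0.0919)
eliminate P² terms by subtracting sphere 1 from 2 and 3
plane₁₂: -0.6864x+0.3291y+-0.2495z = -0.0151
Cramer: x(z) = 0.0187-0.3427z;  y(z) = -0.0069+0.0434z
into |P−centre ₁|² = l²: 1.1193z² + 0.1150z + -0.1494 = 0;  Δ = 0.6820;  z = -0.4203 or 0.3175 → z<0 root = -0.4203
x = 0.1627, y = -0.0252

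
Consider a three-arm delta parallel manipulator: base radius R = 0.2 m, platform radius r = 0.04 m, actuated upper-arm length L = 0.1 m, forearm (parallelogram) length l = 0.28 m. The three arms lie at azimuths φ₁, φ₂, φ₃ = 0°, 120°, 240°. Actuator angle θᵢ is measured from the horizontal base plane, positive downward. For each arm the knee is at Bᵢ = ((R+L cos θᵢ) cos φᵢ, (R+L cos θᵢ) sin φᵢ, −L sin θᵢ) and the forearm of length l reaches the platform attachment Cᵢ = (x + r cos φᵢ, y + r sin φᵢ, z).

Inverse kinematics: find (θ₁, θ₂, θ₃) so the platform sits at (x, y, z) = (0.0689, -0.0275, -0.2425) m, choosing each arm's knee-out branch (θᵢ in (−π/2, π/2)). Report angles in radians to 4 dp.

θ₁ = 0.3490, θ₂ = 1.3957, θ₃ = 1.0467

φ1=0.0° → target in arm frame (0.0689, -0.0275)
  e−x'=0.0911;  (l²−L²−(e−x')²−y'²−z²)/2L = 0.0027
  θ1 = atan2(B,A) + arccos(C/0.2590) = 0.3490
arm 2 (φ=120.0°): x'=-0.0583, y'=-0.0459
  A cos θ + B sin θ = C:  0.2183·cos θ + -0.2425·sin θ = -0.2008
  γ=atan2(-0.2425,0.2183)=-0.8379;  ψ=arccos(-0.6154)=2.2337;  θ2=γ+ψ≈1.3957
arm 3 (φ=240.0°): x'=-0.0106, y'=0.0734
  A=0.1706, B=-0.2425, C=(l²−L²−A²−y'²−z²)/(2L)=-0.1246
  γ=atan2(-0.2425,0.1706)=-0.9576;  ψ=arccos(-0.4201)=2.0043;  θ3=γ+ψ≈1.0467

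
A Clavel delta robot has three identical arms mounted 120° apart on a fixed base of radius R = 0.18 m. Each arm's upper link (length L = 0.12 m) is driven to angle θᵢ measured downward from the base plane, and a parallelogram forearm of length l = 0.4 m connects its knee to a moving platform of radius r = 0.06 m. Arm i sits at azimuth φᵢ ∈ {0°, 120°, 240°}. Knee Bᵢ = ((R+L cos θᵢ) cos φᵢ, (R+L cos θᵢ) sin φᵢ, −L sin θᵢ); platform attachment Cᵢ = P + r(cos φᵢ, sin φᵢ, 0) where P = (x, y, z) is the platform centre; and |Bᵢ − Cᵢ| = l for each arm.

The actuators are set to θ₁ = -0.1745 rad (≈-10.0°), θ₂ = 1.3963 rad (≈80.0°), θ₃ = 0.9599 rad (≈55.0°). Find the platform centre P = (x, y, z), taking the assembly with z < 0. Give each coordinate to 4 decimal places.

arm 1 at φ=0.0°: ρ1 = 0.2382;  S1 = (0.2382, 0.0000, 0.0208)
S2 = (0.1408·cos120.0°, 0.1408·sin120.0°, -0.1182) = (-0.0704, 0.1220, -0.1182)
S3 = (0.1888·cos240.0°, 0.1888·sin240.0°, -0.0983) = (-0.0944, -0.1635, -0.0983)
eliminate P² terms by subtracting sphere 1 from 2 and 3
linear system: -0.6172x+0.2439y = -0.0234−-0.2780z; -0.6652x+-0.3271y = -0.0118−-0.2383z
Cramer: x(z) = 0.0289-0.4093z;  y(z) = -0.0226+0.1040z
quadratic in z: (1.1784)z²+(0.1249)z+(-0.1153)=0, √Δ=0.7476 → z ∈ {-0.3702, 0.2642}; z = -0.3702 (taking z<0)
x = 0.1805, y = -0.0611

(0.1805, -0.0611, -0.3702)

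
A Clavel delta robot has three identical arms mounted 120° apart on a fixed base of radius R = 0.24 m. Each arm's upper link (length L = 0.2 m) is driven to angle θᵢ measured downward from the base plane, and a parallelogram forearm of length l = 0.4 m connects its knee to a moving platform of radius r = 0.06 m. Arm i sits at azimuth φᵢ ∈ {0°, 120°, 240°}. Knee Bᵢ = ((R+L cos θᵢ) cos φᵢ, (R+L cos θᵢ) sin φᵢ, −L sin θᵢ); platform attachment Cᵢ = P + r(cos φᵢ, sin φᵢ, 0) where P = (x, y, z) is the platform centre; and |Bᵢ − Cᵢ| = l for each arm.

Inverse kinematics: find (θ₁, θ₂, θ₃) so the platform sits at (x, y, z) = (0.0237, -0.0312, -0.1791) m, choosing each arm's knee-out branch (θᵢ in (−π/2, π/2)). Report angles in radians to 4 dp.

φ1=0.0° → target in arm frame (0.0237, -0.0312)
  A cos θ + B sin θ = C:  0.1563·cos θ + -0.1791·sin θ = 0.1563
  γ=atan2(-0.1791,0.1563)=-0.8533;  ψ=arccos(0.6575)=0.8533;  θ1=γ+ψ≈0.0000
φ2=120.0° → target in arm frame (-0.0389, -0.0049)
  A cos θ + B sin θ = C:  0.2189·cos θ + -0.1791·sin θ = 0.1000
  √(A²+B²)=0.2828;  θ2 = -0.6858+1.2094 ≈ 0.5236
φ3=240.0° → target in arm frame (0.0152, 0.0361)
  A=0.1648, B=-0.1791, C=(l²−L²−A²−y'²−z²)/(2L)=0.1486
  θ3 = atan2(B,A) + arccos(C/0.2434) = 0.0871

θ₁ = 0.0000, θ₂ = 0.5236, θ₃ = 0.0871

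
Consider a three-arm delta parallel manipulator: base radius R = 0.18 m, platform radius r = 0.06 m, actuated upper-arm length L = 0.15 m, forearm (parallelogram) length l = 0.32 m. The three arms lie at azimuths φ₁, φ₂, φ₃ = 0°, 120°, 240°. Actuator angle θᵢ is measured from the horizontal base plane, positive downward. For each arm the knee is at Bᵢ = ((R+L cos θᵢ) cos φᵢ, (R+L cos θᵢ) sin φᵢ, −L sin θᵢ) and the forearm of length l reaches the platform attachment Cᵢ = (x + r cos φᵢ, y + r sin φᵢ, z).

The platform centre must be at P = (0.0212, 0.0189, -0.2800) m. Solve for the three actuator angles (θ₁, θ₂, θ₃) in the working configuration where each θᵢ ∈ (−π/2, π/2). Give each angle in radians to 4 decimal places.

θ₁ = 0.4361, θ₂ = 0.5236, θ₃ = 0.6977

arm 1 (φ=0.0°): x'=0.0212, y'=0.0189
  A=0.0988, B=-0.2800, C=(l²−L²−A²−y'²−z²)/(2L)=-0.0287
  γ=atan2(-0.2800,0.0988)=-1.2316;  ψ=arccos(-0.0968)=1.6677;  θ1=γ+ψ≈0.4361
rotate P by −φ2: (0.0058, -0.0278, -0.2800)
  e−x'=0.1142;  (l²−L²−(e−x')²−y'²−z²)/2L = -0.0411
  √(A²+B²)=0.3024;  θ2 = -1.1834+1.7070 ≈ 0.5236
arm 3 (φ=240.0°): x'=-0.0270, y'=0.0089
  A cos θ + B sin θ = C:  0.1470·cos θ + -0.2800·sin θ = -0.0673
  √(A²+B²)=0.3162;  θ3 = -1.0874+1.7851 ≈ 0.6977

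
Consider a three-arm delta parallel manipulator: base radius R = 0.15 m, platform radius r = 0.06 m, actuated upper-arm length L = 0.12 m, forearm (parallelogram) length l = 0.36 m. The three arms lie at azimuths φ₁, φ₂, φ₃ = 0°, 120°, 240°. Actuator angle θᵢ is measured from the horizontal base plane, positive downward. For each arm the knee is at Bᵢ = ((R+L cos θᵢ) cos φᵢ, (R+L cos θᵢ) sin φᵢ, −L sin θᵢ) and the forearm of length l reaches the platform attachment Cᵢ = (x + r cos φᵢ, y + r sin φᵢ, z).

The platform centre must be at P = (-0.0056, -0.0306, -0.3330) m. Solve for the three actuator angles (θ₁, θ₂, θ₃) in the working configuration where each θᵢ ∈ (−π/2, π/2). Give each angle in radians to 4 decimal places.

arm 1 (φ=0.0°): x'=-0.0056, y'=-0.0306
  A=0.0956, B=-0.3330, C=(l²−L²−A²−y'²−z²)/(2L)=-0.0240
  γ=atan2(-0.3330,0.0956)=-1.2912;  ψ=arccos(-0.0693)=1.6402;  θ1=γ+ψ≈0.3490
φ2=120.0° → target in arm frame (-0.0237, 0.0201)
  A=0.1137, B=-0.3330, C=(l²−L²−A²−y'²−z²)/(2L)=-0.0376
  γ=atan2(-0.3330,0.1137)=-1.2418;  ψ=arccos(-0.1068)=1.6778;  θ2=γ+ψ≈0.4361
arm 3 (φ=240.0°): x'=0.0293, y'=0.0105
  e−x'=0.0607;  (l²−L²−(e−x')²−y'²−z²)/2L = 0.0022
  √(A²+B²)=0.3385;  θ3 = -1.3905+1.5644 ≈ 0.1739

θ₁ = 0.3490, θ₂ = 0.4361, θ₃ = 0.1739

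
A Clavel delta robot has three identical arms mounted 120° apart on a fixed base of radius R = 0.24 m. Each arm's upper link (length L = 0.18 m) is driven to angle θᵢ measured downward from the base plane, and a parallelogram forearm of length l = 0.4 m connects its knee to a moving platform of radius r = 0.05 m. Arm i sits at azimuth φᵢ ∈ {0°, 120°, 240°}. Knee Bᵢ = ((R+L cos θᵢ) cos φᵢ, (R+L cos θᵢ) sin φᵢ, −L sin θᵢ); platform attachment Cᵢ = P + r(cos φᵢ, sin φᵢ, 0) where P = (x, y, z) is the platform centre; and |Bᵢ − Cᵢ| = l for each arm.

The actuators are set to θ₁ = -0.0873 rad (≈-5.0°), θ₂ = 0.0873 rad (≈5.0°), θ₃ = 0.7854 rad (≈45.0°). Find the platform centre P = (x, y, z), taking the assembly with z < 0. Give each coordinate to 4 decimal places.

S1 = (0.3693·cos0.0°, 0.3693·sin0.0°, 0.0157) = (0.3693, 0.0000, 0.0157)
S2 = (0.3693·cos120.0°, 0.3693·sin120.0°, -0.0157) = (-0.1847, 0.3198, -0.0157)
φ3=240.0°: virtual centre (-0.1586, -0.2748, -0.1273), radius l
subtract pairs → two planes through P
[-1.1079 0.6397 -0.0628]·P = 0.0000;  [-1.0559 -0.5495 -0.2859]·P = -0.0198
Cramer: x(z) = 0.0098-0.1693z;  y(z) = 0.0171-0.1951z
into |P−S₁|² = l²: 1.0667z² + 0.0837z + -0.0302 = 0;  Δ = 0.1361;  z = -0.2121 or 0.1337 → z<0 root = -0.2121
x = 0.0458, y = 0.0584

(0.0458, 0.0584, -0.2121)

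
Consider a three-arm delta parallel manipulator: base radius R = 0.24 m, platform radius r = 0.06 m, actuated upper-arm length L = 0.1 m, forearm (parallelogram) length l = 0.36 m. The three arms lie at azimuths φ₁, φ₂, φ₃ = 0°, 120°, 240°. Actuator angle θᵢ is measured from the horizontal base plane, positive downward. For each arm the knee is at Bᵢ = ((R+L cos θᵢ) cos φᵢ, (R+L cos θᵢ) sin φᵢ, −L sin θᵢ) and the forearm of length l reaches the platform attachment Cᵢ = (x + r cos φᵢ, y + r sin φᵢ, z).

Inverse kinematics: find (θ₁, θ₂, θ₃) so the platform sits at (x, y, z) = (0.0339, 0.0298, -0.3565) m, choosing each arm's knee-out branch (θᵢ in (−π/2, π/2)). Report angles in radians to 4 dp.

φ1=0.0° → target in arm frame (0.0339, 0.0298)
  A cos θ + B sin θ = C:  0.1461·cos θ + -0.3565·sin θ = -0.1486
  √(A²+B²)=0.3853;  θ1 = -1.1819+1.9668 ≈ 0.7850
rotate P by −φ2: (0.0089, -0.0443, -0.3565)
  e−x'=0.1711;  (l²−L²−(e−x')²−y'²−z²)/2L = -0.1937
  θ2 = atan2(B,A) + arccos(C/0.3955) = 0.9595
arm 3 (φ=240.0°): x'=-0.0428, y'=0.0145
  e−x'=0.2228;  (l²−L²−(e−x')²−y'²−z²)/2L = -0.2866
  θ3 = atan2(B,A) + arccos(C/0.4204) = 1.3087

θ₁ = 0.7850, θ₂ = 0.9595, θ₃ = 1.3087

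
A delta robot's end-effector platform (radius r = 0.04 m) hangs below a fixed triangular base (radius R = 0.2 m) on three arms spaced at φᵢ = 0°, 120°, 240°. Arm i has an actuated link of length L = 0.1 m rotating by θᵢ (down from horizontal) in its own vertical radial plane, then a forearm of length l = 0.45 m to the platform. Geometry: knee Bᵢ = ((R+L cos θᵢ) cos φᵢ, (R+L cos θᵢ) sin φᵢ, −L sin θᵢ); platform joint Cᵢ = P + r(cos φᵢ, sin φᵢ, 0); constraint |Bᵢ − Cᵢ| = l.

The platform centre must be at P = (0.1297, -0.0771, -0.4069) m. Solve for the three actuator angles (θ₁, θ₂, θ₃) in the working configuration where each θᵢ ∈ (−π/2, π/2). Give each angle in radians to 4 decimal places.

rotate P by −φ1: (0.1297, -0.0771, -0.4069)
  A cos θ + B sin θ = C:  0.0303·cos θ + -0.4069·sin θ = 0.1003
  γ=atan2(-0.4069,0.0303)=-1.4965;  ψ=arccos(0.2459)=1.3223;  θ1=γ+ψ≈-0.1742
φ2=120.0° → target in arm frame (-0.1316, -0.0738)
  e−x'=0.2916;  (l²−L²−(e−x')²−y'²−z²)/2L = -0.3178
  θ2 = atan2(B,A) + arccos(C/0.5006) = 1.3095
arm 3 (φ=240.0°): x'=0.0019, y'=0.1509
  e−x'=0.1581;  (l²−L²−(e−x')²−y'²−z²)/2L = -0.1041
  γ=atan2(-0.4069,0.1581)=-1.2002;  ψ=arccos(-0.2385)=1.8116;  θ3=γ+ψ≈0.6113

θ₁ = -0.1742, θ₂ = 1.3095, θ₃ = 0.6113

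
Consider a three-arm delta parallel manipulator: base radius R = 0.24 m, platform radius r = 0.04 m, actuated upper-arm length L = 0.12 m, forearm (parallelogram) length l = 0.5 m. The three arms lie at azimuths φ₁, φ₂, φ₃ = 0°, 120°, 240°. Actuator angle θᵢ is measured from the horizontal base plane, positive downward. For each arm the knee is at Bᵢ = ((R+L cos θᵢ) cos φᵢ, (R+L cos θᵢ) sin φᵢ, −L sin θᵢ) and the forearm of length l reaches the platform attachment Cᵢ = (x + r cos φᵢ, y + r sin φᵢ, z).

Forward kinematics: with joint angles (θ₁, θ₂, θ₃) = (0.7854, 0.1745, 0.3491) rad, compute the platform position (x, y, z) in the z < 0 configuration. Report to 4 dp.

O1 = (0.2849·cos0.0°, 0.2849·sin0.0°, -0.0849) = (0.2849, 0.0000, -0.0849)
φ2=120.0°: virtual centre (-0.1591, 0.2755, -0.0208), radius l
arm 3 at φ=240.0°: ρ3 = 0.3128;  O3 = (-0.1564, -0.2709, -0.0410)
eliminate P² terms by subtracting sphere 1 from 2 and 3
plane₁₂: -0.8879x+0.5511y+0.1280z = 0.0133
Cramer: x(z) = -0.0138+0.1216z;  y(z) = 0.0019-0.0364z
quadratic in z: (1.0161)z²+(0.0969)z+(-0.1536)=0, √Δ=0.7960 → z ∈ {-0.4394, 0.3440}; z = -0.4394 (taking z<0)
x = -0.0673, y = 0.0179

(-0.0673, 0.0179, -0.4394)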